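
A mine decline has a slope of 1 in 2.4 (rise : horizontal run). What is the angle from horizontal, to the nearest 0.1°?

tan θ = 1/2.4 = 0.4167
θ = arctan(0.4167) = 22.62°

22.6°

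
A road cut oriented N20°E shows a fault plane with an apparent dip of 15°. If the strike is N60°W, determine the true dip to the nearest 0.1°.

15.2°

β = acute angle between strike N60°W and section N20°E = 80°.
tan δ = tan α / sin β = tan 15° / sin 80° = 0.2679 / 0.9848 = 0.2721
δ = arctan(0.2721) = 15.22°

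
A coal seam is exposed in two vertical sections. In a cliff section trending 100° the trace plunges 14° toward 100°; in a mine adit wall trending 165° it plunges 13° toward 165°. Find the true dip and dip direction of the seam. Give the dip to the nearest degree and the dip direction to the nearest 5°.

true dip 16°, dip direction 130°

Represent each trace as a vector plunging at its apparent dip toward its trend (east-north-up frame): v₁ = (0.956, -0.168, -0.242), v₂ = (0.252, -0.941, -0.225).
Cross product v₁ × v₂ gives the pole to the plane: n ∝ (0.190, -0.154, 0.857).
tan δ = √(n_x²+n_y²)/n_z = 0.244/0.857, so δ = 15.9°.
Dip direction = atan2(0.190, -0.154) = 129° (azimuth of n's horizontal projection).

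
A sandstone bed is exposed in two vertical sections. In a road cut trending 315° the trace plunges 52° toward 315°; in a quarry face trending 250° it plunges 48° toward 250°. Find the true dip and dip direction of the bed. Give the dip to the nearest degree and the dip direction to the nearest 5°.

The two traces are lines in the plane: v₁ = (sin 315°·cos 52°, cos 315°·cos 52°, −sin 52°), v₂ = (sin 250°·cos 48°, cos 250°·cos 48°, −sin 48°).
Cross product v₁ × v₂ gives the pole to the plane: n ∝ (-0.504, 0.172, 0.373).
True dip = arccos(n_z / |n|) = arccos(0.5742) = 55.0°.
Dip direction = azimuth of (n_x, n_y) = atan2(-0.504, 0.172) = 289°.

true dip 55°, dip direction 290°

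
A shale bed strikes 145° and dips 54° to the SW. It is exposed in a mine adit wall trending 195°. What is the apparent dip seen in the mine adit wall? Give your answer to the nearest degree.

47°

The strike is 145° and the section trends 195°; the acute angle between them is β = 50°.
tan α = tan 54° × sin 50° = 1.3764 × 0.7660 = 1.0544
apparent dip = arctan 1.0544 = 46.52°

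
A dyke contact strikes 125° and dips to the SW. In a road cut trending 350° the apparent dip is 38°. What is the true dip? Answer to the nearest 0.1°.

β = acute angle between strike 125° and section 350° = 45°.
tan δ = tan α / sin β = tan 38° / sin 45° = 0.7813 / 0.7071 = 1.1049
true dip = arctan 1.1049 = 47.85°

47.9°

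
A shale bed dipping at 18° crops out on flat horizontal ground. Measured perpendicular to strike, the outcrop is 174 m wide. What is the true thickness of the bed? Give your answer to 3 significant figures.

53.8 m

True thickness t = w · sin(dip) = 174 × sin 18°
t = 174 × 0.3090 = 53.769 m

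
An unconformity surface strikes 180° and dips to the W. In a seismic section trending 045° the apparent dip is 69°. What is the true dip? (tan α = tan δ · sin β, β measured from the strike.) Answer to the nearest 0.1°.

74.8°

The section is 45° from the strike.
tan(true dip) = tan 69° / sin 45° = 3.6842
δ = arctan(3.6842) = 74.81°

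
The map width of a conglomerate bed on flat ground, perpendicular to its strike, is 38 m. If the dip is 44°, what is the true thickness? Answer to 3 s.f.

True thickness t = w · sin(dip) = 38 × sin 44°
t = 38 × 0.6947 = 26.397 m

26.4 m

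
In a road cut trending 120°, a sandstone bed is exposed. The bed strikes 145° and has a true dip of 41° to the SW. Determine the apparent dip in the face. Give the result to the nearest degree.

20°

Angle between strike (145°) and section (120°): β = 25°.
tan(apparent dip) = tan 41° · sin 25° = 0.3674
apparent dip = arctan 0.3674 = 20.17°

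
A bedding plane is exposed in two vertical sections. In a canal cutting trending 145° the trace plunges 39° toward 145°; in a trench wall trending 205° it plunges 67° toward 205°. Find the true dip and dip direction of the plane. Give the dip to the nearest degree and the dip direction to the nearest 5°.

Represent each trace as a vector plunging at its apparent dip toward its trend (east-north-up frame): v₁ = (0.446, -0.637, -0.629), v₂ = (-0.165, -0.354, -0.921).
Cross product v₁ × v₂ gives the pole to the plane: n ∝ (-0.363, -0.514, 0.263).
tan δ = √(n_x²+n_y²)/n_z = 0.630/0.263, so δ = 67.3°.
Dip direction = atan2(-0.363, -0.514) = 215° (azimuth of n's horizontal projection).

true dip 67°, dip direction 215°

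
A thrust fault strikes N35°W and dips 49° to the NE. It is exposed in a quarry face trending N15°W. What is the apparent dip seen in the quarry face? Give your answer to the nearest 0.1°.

21.5°

The strike is N35°W and the section trends N15°W; the acute angle between them is β = 20°.
tan α = tan 49° × sin 20° = 1.1504 × 0.3420 = 0.3934
apparent dip = arctan 0.3934 = 21.48°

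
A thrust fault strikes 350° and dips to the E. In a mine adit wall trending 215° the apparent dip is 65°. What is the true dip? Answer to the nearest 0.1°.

71.8°

β = acute angle between strike 350° and section 215° = 45°.
tan(true dip) = tan 65° / sin 45° = 3.0328
true dip = arctan 3.0328 = 71.75°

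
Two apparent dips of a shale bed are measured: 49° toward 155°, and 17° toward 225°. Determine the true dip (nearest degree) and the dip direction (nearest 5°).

Each apparent-dip line lies in the plane. As unit vectors (x east, y north, z up), v₁ plunges 49°→155° and v₂ plunges 17°→225°.
The plane normal is n = v₁ × v₂ ∝ (0.337, -0.591, 0.590).
tan δ = √(n_x²+n_y²)/n_z = 0.680/0.590, so δ = 49.1°.
Dip direction = azimuth of (n_x, n_y) = atan2(0.337, -0.591) = 150°.

true dip 49°, dip direction 150°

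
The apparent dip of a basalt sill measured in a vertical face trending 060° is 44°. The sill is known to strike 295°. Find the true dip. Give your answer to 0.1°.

The section is 55° from the strike.
tan(true dip) = tan 44° / sin 55° = 1.1789
δ = arctan(1.1789) = 49.69°

49.7°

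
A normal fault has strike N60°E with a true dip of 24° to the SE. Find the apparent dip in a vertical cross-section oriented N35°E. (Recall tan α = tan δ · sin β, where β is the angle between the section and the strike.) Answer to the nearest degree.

Angle between strike (N60°E) and section (N35°E): β = 25°.
tan(apparent dip) = tan 24° · sin 25° = 0.1882
apparent dip = arctan 0.1882 = 10.66°

11°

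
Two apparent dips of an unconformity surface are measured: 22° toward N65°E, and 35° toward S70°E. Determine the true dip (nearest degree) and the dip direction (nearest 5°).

The two traces are lines in the plane: v₁ = (sin 65°·cos 22°, cos 65°·cos 22°, −sin 22°), v₂ = (sin 110°·cos 35°, cos 110°·cos 35°, −sin 35°).
n = v₁ × v₂ = (0.330, -0.194, 0.537) (taken with n_z > 0).
tan δ = √(n_x²+n_y²)/n_z = 0.382/0.537, so δ = 35.4°.
The horizontal component of n points toward azimuth atan2(n_x, n_y) = 120°, the dip direction.

true dip 35°, dip direction 120°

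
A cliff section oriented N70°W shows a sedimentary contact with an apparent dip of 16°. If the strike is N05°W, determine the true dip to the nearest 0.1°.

17.6°

β = acute angle between strike N05°W and section N70°W = 65°.
tan(true dip) = tan 16° / sin 65° = 0.3164
true dip = arctan 0.3164 = 17.56°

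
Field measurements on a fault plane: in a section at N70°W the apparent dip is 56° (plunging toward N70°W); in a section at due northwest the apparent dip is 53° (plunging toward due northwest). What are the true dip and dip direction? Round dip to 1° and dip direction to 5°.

true dip 56°, dip direction 290°

Represent each trace as a vector plunging at its apparent dip toward its trend (east-north-up frame): v₁ = (-0.525, 0.191, -0.829), v₂ = (-0.426, 0.426, -0.799).
Cross product v₁ × v₂ gives the pole to the plane: n ∝ (-0.200, 0.067, 0.142).
Dip δ = arctan(|n_h|/n_z) = arctan(0.211/0.142) = 56.0°.
Dip direction = azimuth of (n_x, n_y) = atan2(-0.200, 0.067) = 288°.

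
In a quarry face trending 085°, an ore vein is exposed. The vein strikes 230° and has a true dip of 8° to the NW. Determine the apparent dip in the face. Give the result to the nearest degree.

5°

The section lies 35° from the strike.
tan α = tan 8° × sin 35° = 0.1405 × 0.5736 = 0.0806
α = arctan(0.0806) = 4.61°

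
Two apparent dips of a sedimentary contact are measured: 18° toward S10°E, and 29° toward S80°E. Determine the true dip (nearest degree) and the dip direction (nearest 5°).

true dip 30°, dip direction 115°

The two traces are lines in the plane: v₁ = (sin 170°·cos 18°, cos 170°·cos 18°, −sin 18°), v₂ = (sin 100°·cos 29°, cos 100°·cos 29°, −sin 29°).
n = v₁ × v₂ = (0.407, -0.186, 0.782) (taken with n_z > 0).
True dip = arccos(n_z / |n|) = arccos(0.8678) = 29.8°.
The horizontal component of n points toward azimuth atan2(n_x, n_y) = 115°, the dip direction.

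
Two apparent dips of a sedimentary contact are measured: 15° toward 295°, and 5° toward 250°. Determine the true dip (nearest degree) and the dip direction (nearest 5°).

Represent each trace as a vector plunging at its apparent dip toward its trend (east-north-up frame): v₁ = (-0.875, 0.408, -0.259), v₂ = (-0.936, -0.341, -0.087).
The plane normal is n = v₁ × v₂ ∝ (-0.124, 0.166, 0.680).
True dip = arccos(n_z / |n|) = arccos(0.9567) = 16.9°.
Dip direction = atan2(-0.124, 0.166) = 323° (azimuth of n's horizontal projection).

true dip 17°, dip direction 325°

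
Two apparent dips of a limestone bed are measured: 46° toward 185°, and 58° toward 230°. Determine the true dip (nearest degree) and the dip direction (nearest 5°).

Represent each trace as a vector plunging at its apparent dip toward its trend (east-north-up frame): v₁ = (-0.061, -0.692, -0.719), v₂ = (-0.406, -0.341, -0.848).
The plane normal is n = v₁ × v₂ ∝ (-0.342, -0.241, 0.260).
tan δ = √(n_x²+n_y²)/n_z = 0.418/0.260, so δ = 58.1°.
The horizontal component of n points toward azimuth atan2(n_x, n_y) = 235°, the dip direction.

true dip 58°, dip direction 235°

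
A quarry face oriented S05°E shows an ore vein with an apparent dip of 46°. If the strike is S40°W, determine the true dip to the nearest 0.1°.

55.7°

The section is 45° from the strike.
tan(true dip) = tan 46° / sin 45° = 1.4645
true dip = arctan 1.4645 = 55.67°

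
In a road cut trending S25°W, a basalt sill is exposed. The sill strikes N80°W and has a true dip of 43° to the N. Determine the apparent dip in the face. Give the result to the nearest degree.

42°

The strike is N80°W and the section trends S25°W; the acute angle between them is β = 75°.
tan α = tan 43° × sin 75° = 0.9325 × 0.9659 = 0.9007
α = arctan(0.9007) = 42.01°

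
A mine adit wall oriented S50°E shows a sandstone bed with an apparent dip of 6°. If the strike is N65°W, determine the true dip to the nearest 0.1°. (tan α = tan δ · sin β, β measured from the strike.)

22.1°

The section is 15° from the strike.
tan δ = tan α / sin β = tan 6° / sin 15° = 0.1051 / 0.2588 = 0.4061
true dip = arctan 0.4061 = 22.10°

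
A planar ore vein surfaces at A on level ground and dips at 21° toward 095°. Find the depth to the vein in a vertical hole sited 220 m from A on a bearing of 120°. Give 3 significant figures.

The hole lies 25° from the dip direction, so the down-dip offset is 220 × cos 25° = 199.39 m.
Depth = down-dip offset × tan(dip) = 199.39 × tan 21° = 199.39 × 0.3839
Depth = 76.54 m

76.5 m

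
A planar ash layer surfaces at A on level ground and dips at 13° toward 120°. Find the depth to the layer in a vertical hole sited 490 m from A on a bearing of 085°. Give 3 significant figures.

The hole lies 35° from the dip direction, so the down-dip offset is 490 × cos 35° = 401.38 m.
Depth = down-dip offset × tan(dip) = 401.38 × tan 13° = 401.38 × 0.2309
Depth = 92.67 m

92.7 m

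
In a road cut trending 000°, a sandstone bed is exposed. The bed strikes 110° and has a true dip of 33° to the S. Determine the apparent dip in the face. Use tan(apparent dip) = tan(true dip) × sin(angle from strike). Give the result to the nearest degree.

31°

Angle between strike (110°) and section (000°): β = 70°.
tan(apparent dip) = tan 33° · sin 70° = 0.6102
α = arctan(0.6102) = 31.39°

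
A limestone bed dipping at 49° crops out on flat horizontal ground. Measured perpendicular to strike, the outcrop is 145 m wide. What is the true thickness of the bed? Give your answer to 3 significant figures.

True thickness t = w · sin(dip) = 145 × sin 49°
t = 145 × 0.7547 = 109.433 m

109 m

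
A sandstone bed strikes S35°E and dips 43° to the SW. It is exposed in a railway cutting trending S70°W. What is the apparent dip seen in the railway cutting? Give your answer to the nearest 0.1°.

The strike is S35°E and the section trends S70°W; the acute angle between them is β = 75°.
tan α = tan 43° × sin 75° = 0.9325 × 0.9659 = 0.9007
apparent dip = arctan 0.9007 = 42.01°

42.0°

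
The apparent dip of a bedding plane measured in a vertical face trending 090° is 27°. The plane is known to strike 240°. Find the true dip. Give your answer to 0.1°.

45.5°

β = acute angle between strike 240° and section 090° = 30°.
tan(true dip) = tan 27° / sin 30° = 1.0191
δ = arctan(1.0191) = 45.54°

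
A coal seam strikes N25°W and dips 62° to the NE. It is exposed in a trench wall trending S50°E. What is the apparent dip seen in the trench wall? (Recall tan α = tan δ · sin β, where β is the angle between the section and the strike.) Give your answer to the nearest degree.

38°

The strike is N25°W and the section trends S50°E; the acute angle between them is β = 25°.
tan α = tan 62° × sin 25° = 1.8807 × 0.4226 = 0.7948
apparent dip = arctan 0.7948 = 38.48°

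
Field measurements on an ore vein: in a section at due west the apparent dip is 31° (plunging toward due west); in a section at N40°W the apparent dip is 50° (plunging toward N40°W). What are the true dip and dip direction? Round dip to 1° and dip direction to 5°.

true dip 50°, dip direction 330°

Each apparent-dip line lies in the plane. As unit vectors (x east, y north, z up), v₁ plunges 31°→due west and v₂ plunges 50°→N40°W.
The plane normal is n = v₁ × v₂ ∝ (-0.254, 0.444, 0.422).
True dip = arccos(n_z / |n|) = arccos(0.6367) = 50.5°.
Dip direction = azimuth of (n_x, n_y) = atan2(-0.254, 0.444) = 330°.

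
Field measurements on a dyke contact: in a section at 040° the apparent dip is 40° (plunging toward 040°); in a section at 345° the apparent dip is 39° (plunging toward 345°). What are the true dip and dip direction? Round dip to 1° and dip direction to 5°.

true dip 43°, dip direction 015°

Each apparent-dip line lies in the plane. As unit vectors (x east, y north, z up), v₁ plunges 40°→040° and v₂ plunges 39°→345°.
n = v₁ × v₂ = (0.113, 0.439, 0.488) (taken with n_z > 0).
True dip = arccos(n_z / |n|) = arccos(0.7323) = 42.9°.
Dip direction = atan2(0.113, 0.439) = 14° (azimuth of n's horizontal projection).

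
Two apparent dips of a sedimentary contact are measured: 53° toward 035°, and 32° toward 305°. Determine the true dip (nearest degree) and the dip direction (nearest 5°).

true dip 56°, dip direction 010°

Each apparent-dip line lies in the plane. As unit vectors (x east, y north, z up), v₁ plunges 53°→035° and v₂ plunges 32°→305°.
The plane normal is n = v₁ × v₂ ∝ (0.127, 0.738, 0.510).
tan δ = √(n_x²+n_y²)/n_z = 0.749/0.510, so δ = 55.7°.
Dip direction = atan2(0.127, 0.738) = 10° (azimuth of n's horizontal projection).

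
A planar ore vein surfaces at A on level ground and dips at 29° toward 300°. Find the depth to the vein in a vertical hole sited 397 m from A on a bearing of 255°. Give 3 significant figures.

The hole lies 45° from the dip direction, so the down-dip offset is 397 × cos 45° = 280.72 m.
Depth = down-dip offset × tan(dip) = 280.72 × tan 29° = 280.72 × 0.5543
Depth = 155.61 m

156 m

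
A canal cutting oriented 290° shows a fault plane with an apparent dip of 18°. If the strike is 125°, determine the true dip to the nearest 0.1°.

51.5°

β = acute angle between strike 125° and section 290° = 15°.
tan(true dip) = tan 18° / sin 15° = 1.2554
δ = arctan(1.2554) = 51.46°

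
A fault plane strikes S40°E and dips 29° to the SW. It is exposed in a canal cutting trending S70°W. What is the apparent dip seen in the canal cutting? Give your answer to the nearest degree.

The strike is S40°E and the section trends S70°W; the acute angle between them is β = 70°.
tan α = tan 29° × sin 70° = 0.5543 × 0.9397 = 0.5209
apparent dip = arctan 0.5209 = 27.51°

28°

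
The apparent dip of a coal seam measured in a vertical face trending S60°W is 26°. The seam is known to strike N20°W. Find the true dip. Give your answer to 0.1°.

The section is 80° from the strike.
tan δ = tan α / sin β = tan 26° / sin 80° = 0.4877 / 0.9848 = 0.4953
δ = arctan(0.4953) = 26.35°

26.3°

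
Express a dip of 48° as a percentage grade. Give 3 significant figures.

grade % = 100 × tan 48° = 100 × 1.1106

111%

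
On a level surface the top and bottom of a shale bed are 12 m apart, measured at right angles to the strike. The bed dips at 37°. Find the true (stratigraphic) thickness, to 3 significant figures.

7.22 m

True thickness t = w · sin(dip) = 12 × sin 37°
t = 12 × 0.6018 = 7.222 m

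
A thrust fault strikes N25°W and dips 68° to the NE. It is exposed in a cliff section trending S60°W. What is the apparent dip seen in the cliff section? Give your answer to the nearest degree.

68°

Angle between strike (N25°W) and section (S60°W): β = 85°.
tan(apparent dip) = tan 68° · sin 85° = 2.4657
apparent dip = arctan 2.4657 = 67.92°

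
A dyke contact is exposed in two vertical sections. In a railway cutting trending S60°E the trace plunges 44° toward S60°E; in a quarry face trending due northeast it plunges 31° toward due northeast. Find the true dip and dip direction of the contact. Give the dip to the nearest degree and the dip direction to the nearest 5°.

true dip 46°, dip direction 100°

The two traces are lines in the plane: v₁ = (sin 120°·cos 44°, cos 120°·cos 44°, −sin 44°), v₂ = (sin 45°·cos 31°, cos 45°·cos 31°, −sin 31°).
The plane normal is n = v₁ × v₂ ∝ (0.606, -0.100, 0.596).
Dip δ = arctan(|n_h|/n_z) = arctan(0.615/0.596) = 45.9°.
Dip direction = azimuth of (n_x, n_y) = atan2(0.606, -0.100) = 99°.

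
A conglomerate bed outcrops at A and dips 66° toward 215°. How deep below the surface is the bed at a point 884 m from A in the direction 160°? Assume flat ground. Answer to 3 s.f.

1140 m

The hole lies 55° from the dip direction, so the down-dip offset is 884 × cos 55° = 507.04 m.
Depth = down-dip offset × tan(dip) = 507.04 × tan 66° = 507.04 × 2.2460
Depth = 1138.83 m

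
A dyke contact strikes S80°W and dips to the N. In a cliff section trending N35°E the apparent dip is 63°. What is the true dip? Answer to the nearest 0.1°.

β = acute angle between strike S80°W and section N35°E = 45°.
tan(true dip) = tan 63° / sin 45° = 2.7756
δ = arctan(2.7756) = 70.19°

70.2°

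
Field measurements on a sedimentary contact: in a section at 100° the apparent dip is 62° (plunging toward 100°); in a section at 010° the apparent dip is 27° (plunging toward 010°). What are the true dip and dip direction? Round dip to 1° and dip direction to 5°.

The two traces are lines in the plane: v₁ = (sin 100°·cos 62°, cos 100°·cos 62°, −sin 62°), v₂ = (sin 10°·cos 27°, cos 10°·cos 27°, −sin 27°).
The plane normal is n = v₁ × v₂ ∝ (0.812, 0.073, 0.418).
True dip = arccos(n_z / |n|) = arccos(0.4566) = 62.8°.
Dip direction = azimuth of (n_x, n_y) = atan2(0.812, 0.073) = 85°.

true dip 63°, dip direction 085°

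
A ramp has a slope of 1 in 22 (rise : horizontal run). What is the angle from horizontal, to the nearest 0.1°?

tan θ = 1/22 = 0.0455
θ = arctan(0.0455) = 2.60°

2.6°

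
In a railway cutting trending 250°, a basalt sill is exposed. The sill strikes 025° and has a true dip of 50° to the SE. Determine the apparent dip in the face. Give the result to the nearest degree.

Angle between strike (025°) and section (250°): β = 45°.
tan(apparent dip) = tan 50° · sin 45° = 0.8427
α = arctan(0.8427) = 40.12°

40°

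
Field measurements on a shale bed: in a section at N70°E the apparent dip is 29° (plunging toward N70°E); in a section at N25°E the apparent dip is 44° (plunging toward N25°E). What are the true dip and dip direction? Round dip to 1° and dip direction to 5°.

Represent each trace as a vector plunging at its apparent dip toward its trend (east-north-up frame): v₁ = (0.822, 0.299, -0.485), v₂ = (0.304, 0.652, -0.695).
n = v₁ × v₂ = (0.108, 0.424, 0.445) (taken with n_z > 0).
tan δ = √(n_x²+n_y²)/n_z = 0.437/0.445, so δ = 44.5°.
Dip direction = atan2(0.108, 0.424) = 14° (azimuth of n's horizontal projection).

true dip 44°, dip direction 015°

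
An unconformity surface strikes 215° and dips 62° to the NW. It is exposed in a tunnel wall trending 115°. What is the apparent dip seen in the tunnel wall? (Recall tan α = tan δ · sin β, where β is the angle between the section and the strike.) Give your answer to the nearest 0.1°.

Angle between strike (215°) and section (115°): β = 80°.
tan α = tan 62° × sin 80° = 1.8807 × 0.9848 = 1.8522
α = arctan(1.8522) = 61.63°

61.6°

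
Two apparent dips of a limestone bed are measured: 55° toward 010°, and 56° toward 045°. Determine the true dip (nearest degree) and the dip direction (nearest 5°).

true dip 57°, dip direction 030°

Each apparent-dip line lies in the plane. As unit vectors (x east, y north, z up), v₁ plunges 55°→010° and v₂ plunges 56°→045°.
n = v₁ × v₂ = (0.144, 0.241, 0.184) (taken with n_z > 0).
tan δ = √(n_x²+n_y²)/n_z = 0.281/0.184, so δ = 56.8°.
Dip direction = atan2(0.144, 0.241) = 31° (azimuth of n's horizontal projection).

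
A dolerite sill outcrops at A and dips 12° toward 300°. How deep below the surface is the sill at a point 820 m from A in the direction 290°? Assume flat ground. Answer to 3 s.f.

172 m

The hole lies 10° from the dip direction, so the down-dip offset is 820 × cos 10° = 807.54 m.
Depth = down-dip offset × tan(dip) = 807.54 × tan 12° = 807.54 × 0.2126
Depth = 171.65 m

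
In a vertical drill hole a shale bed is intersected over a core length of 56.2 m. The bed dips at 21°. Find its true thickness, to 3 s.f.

52.5 m

True thickness t = h · cos(dip) = 56.2 × cos 21°
t = 56.2 × 0.9336 = 52.467 m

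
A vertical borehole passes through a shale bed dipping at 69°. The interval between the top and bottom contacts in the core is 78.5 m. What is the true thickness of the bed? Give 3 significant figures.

True thickness t = h · cos(dip) = 78.5 × cos 69°
t = 78.5 × 0.3584 = 28.132 m

28.1 m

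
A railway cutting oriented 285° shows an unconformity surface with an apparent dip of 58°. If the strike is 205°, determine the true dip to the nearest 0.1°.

58.4°

The section is 80° from the strike.
tan δ = tan α / sin β = tan 58° / sin 80° = 1.6003 / 0.9848 = 1.6250
δ = arctan(1.6250) = 58.39°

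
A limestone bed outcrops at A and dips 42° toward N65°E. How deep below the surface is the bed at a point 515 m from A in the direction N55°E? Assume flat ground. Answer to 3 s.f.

457 m

The hole lies 10° from the dip direction, so the down-dip offset is 515 × cos 10° = 507.18 m.
Depth = down-dip offset × tan(dip) = 507.18 × tan 42° = 507.18 × 0.9004
Depth = 456.66 m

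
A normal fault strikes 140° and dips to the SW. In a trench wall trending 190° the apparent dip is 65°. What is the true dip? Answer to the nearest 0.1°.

70.3°

The section is 50° from the strike.
tan δ = tan α / sin β = tan 65° / sin 50° = 2.1445 / 0.7660 = 2.7995
δ = arctan(2.7995) = 70.34°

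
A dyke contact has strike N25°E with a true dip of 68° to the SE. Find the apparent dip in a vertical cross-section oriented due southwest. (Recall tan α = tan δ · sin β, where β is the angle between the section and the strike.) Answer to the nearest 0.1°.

The section lies 20° from the strike.
tan α = tan 68° × sin 20° = 2.4751 × 0.3420 = 0.8465
apparent dip = arctan 0.8465 = 40.25°

40.2°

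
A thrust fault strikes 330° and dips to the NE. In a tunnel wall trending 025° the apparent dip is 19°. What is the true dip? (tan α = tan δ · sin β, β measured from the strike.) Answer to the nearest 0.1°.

22.8°

The section is 55° from the strike.
tan δ = tan α / sin β = tan 19° / sin 55° = 0.3443 / 0.8192 = 0.4203
δ = arctan(0.4203) = 22.80°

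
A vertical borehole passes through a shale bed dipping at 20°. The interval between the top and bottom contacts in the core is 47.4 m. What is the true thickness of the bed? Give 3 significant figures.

44.5 m

True thickness t = h · cos(dip) = 47.4 × cos 20°
t = 47.4 × 0.9397 = 44.541 m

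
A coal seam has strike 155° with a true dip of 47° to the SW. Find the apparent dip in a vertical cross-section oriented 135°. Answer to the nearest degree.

20°

Angle between strike (155°) and section (135°): β = 20°.
tan α = tan 47° × sin 20° = 1.0724 × 0.3420 = 0.3668
apparent dip = arctan 0.3668 = 20.14°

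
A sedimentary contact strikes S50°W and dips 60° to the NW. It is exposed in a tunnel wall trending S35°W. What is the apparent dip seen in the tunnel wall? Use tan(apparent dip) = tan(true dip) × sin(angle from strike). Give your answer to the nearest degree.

The strike is S50°W and the section trends S35°W; the acute angle between them is β = 15°.
tan α = tan 60° × sin 15° = 1.7321 × 0.2588 = 0.4483
apparent dip = arctan 0.4483 = 24.15°

24°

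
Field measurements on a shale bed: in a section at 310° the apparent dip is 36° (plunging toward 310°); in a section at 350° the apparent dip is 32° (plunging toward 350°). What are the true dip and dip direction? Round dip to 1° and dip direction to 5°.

true dip 36°, dip direction 320°

Represent each trace as a vector plunging at its apparent dip toward its trend (east-north-up frame): v₁ = (-0.620, 0.520, -0.588), v₂ = (-0.147, 0.835, -0.530).
The plane normal is n = v₁ × v₂ ∝ (-0.215, 0.242, 0.441).
Dip δ = arctan(|n_h|/n_z) = arctan(0.324/0.441) = 36.3°.
Dip direction = azimuth of (n_x, n_y) = atan2(-0.215, 0.242) = 318°.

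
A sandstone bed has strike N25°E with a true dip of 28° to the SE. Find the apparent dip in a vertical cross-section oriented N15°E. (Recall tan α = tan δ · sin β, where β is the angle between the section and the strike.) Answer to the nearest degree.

The strike is N25°E and the section trends N15°E; the acute angle between them is β = 10°.
tan(apparent dip) = tan 28° · sin 10° = 0.0923
apparent dip = arctan 0.0923 = 5.28°

5°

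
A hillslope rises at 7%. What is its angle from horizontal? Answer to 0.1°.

4.0°

tan θ = 7/100 = 0.0700
θ = arctan(0.0700) = 4.00°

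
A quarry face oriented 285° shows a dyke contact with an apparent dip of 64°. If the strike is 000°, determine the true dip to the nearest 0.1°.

64.8°

β = acute angle between strike 000° and section 285° = 75°.
tan δ = tan α / sin β = tan 64° / sin 75° = 2.0503 / 0.9659 = 2.1226
true dip = arctan 2.1226 = 64.77°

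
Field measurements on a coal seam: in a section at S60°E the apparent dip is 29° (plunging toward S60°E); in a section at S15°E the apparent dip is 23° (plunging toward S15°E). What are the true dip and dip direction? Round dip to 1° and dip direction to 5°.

true dip 29°, dip direction 125°

Represent each trace as a vector plunging at its apparent dip toward its trend (east-north-up frame): v₁ = (0.757, -0.437, -0.485), v₂ = (0.238, -0.889, -0.391).
n = v₁ × v₂ = (0.260, -0.180, 0.569) (taken with n_z > 0).
True dip = arccos(n_z / |n|) = arccos(0.8739) = 29.1°.
Dip direction = atan2(0.260, -0.180) = 125° (azimuth of n's horizontal projection).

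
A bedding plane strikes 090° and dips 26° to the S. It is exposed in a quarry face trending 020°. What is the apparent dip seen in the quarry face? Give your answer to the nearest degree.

The strike is 090° and the section trends 020°; the acute angle between them is β = 70°.
tan(apparent dip) = tan 26° · sin 70° = 0.4583
apparent dip = arctan 0.4583 = 24.62°

25°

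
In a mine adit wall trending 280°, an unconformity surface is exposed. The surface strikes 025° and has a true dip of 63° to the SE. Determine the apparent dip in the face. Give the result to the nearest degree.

62°

The section lies 75° from the strike.
tan(apparent dip) = tan 63° · sin 75° = 1.8957
α = arctan(1.8957) = 62.19°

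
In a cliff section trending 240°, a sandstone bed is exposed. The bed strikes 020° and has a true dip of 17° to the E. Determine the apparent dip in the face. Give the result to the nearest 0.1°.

The section lies 40° from the strike.
tan(apparent dip) = tan 17° · sin 40° = 0.1965
apparent dip = arctan 0.1965 = 11.12°

11.1°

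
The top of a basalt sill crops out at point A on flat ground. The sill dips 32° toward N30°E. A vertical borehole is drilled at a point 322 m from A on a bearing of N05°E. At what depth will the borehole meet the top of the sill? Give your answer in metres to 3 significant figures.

182 m

The hole lies 25° from the dip direction, so the down-dip offset is 322 × cos 25° = 291.83 m.
Depth = down-dip offset × tan(dip) = 291.83 × tan 32° = 291.83 × 0.6249
Depth = 182.36 m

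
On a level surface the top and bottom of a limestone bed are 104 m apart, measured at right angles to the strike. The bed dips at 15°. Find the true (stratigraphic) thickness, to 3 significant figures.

True thickness t = w · sin(dip) = 104 × sin 15°
t = 104 × 0.2588 = 26.917 m

26.9 m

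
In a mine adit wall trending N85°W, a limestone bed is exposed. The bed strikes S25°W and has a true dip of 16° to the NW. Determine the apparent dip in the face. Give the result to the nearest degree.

15°

The section lies 70° from the strike.
tan α = tan 16° × sin 70° = 0.2867 × 0.9397 = 0.2695
apparent dip = arctan 0.2695 = 15.08°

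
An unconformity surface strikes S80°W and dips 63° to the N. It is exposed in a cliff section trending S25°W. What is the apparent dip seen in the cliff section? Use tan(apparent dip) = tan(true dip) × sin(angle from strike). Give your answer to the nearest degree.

The section lies 55° from the strike.
tan α = tan 63° × sin 55° = 1.9626 × 0.8192 = 1.6077
apparent dip = arctan 1.6077 = 58.12°

58°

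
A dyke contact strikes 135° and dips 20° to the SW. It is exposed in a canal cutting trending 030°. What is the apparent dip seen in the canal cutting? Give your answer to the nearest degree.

19°

Angle between strike (135°) and section (030°): β = 75°.
tan α = tan 20° × sin 75° = 0.3640 × 0.9659 = 0.3516
α = arctan(0.3516) = 19.37°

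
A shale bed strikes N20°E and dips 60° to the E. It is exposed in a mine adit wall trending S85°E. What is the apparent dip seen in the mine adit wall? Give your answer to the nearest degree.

59°

Angle between strike (N20°E) and section (S85°E): β = 75°.
tan(apparent dip) = tan 60° · sin 75° = 1.6730
apparent dip = arctan 1.6730 = 59.13°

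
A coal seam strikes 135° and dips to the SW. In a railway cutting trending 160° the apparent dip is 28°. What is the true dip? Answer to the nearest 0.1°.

β = acute angle between strike 135° and section 160° = 25°.
tan δ = tan α / sin β = tan 28° / sin 25° = 0.5317 / 0.4226 = 1.2581
δ = arctan(1.2581) = 51.52°

51.5°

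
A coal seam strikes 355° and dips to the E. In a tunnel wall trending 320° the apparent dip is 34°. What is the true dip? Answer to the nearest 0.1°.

49.6°

The section is 35° from the strike.
tan δ = tan α / sin β = tan 34° / sin 35° = 0.6745 / 0.5736 = 1.1760
true dip = arctan 1.1760 = 49.62°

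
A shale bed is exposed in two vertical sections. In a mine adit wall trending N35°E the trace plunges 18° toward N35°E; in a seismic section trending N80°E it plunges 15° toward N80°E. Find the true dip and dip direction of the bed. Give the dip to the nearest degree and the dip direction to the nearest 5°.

true dip 18°, dip direction 045°

Represent each trace as a vector plunging at its apparent dip toward its trend (east-north-up frame): v₁ = (0.546, 0.779, -0.309), v₂ = (0.951, 0.168, -0.259).
The plane normal is n = v₁ × v₂ ∝ (0.150, 0.153, 0.650).
True dip = arccos(n_z / |n|) = arccos(0.9498) = 18.2°.
Dip direction = azimuth of (n_x, n_y) = atan2(0.150, 0.153) = 44°.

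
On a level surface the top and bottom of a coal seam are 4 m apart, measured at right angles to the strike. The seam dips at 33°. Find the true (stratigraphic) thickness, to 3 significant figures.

True thickness t = w · sin(dip) = 4 × sin 33°
t = 4 × 0.5446 = 2.179 m

2.18 m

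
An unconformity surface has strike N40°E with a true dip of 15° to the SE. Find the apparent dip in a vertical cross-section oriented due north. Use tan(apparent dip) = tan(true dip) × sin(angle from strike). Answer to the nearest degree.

10°

The section lies 40° from the strike.
tan α = tan 15° × sin 40° = 0.2679 × 0.6428 = 0.1722
apparent dip = arctan 0.1722 = 9.77°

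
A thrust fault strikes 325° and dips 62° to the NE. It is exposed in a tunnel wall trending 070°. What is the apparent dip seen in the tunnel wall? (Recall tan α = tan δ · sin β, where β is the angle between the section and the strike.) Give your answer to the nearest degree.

The section lies 75° from the strike.
tan α = tan 62° × sin 75° = 1.8807 × 0.9659 = 1.8166
apparent dip = arctan 1.8166 = 61.17°

61°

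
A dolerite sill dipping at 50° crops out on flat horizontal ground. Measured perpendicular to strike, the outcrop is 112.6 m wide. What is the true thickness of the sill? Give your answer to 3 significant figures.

True thickness t = w · sin(dip) = 112.6 × sin 50°
t = 112.6 × 0.7660 = 86.257 m

86.3 m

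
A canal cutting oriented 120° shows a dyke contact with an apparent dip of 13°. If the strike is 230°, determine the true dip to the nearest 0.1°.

The section is 70° from the strike.
tan(true dip) = tan 13° / sin 70° = 0.2457
true dip = arctan 0.2457 = 13.80°

13.8°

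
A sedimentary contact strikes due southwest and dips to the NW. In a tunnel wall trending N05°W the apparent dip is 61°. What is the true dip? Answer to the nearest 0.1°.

67.0°

β = acute angle between strike due southwest and section N05°W = 50°.
tan(true dip) = tan 61° / sin 50° = 2.3550
δ = arctan(2.3550) = 66.99°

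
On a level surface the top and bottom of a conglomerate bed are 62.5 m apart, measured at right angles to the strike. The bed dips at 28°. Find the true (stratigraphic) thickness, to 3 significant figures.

True thickness t = w · sin(dip) = 62.5 × sin 28°
t = 62.5 × 0.4695 = 29.342 m

29.3 m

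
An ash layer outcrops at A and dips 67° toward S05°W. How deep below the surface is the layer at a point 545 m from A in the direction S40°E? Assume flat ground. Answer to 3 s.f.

The hole lies 45° from the dip direction, so the down-dip offset is 545 × cos 45° = 385.37 m.
Depth = down-dip offset × tan(dip) = 385.37 × tan 67° = 385.37 × 2.3559
Depth = 907.88 m

908 m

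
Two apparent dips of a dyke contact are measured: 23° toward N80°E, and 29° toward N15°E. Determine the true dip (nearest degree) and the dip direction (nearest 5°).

true dip 31°, dip direction 035°

The two traces are lines in the plane: v₁ = (sin 80°·cos 23°, cos 80°·cos 23°, −sin 23°), v₂ = (sin 15°·cos 29°, cos 15°·cos 29°, −sin 29°).
The plane normal is n = v₁ × v₂ ∝ (0.253, 0.351, 0.730).
True dip = arccos(n_z / |n|) = arccos(0.8602) = 30.7°.
The horizontal component of n points toward azimuth atan2(n_x, n_y) = 36°, the dip direction.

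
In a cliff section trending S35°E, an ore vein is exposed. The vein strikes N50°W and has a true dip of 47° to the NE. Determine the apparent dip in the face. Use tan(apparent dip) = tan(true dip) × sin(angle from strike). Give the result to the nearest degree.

16°

The section lies 15° from the strike.
tan α = tan 47° × sin 15° = 1.0724 × 0.2588 = 0.2775
α = arctan(0.2775) = 15.51°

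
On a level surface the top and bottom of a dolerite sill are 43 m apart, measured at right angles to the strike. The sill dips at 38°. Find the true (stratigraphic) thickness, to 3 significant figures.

26.5 m

True thickness t = w · sin(dip) = 43 × sin 38°
t = 43 × 0.6157 = 26.473 m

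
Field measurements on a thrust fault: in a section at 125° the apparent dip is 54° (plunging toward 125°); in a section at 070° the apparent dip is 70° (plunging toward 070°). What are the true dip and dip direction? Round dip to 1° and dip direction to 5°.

Each apparent-dip line lies in the plane. As unit vectors (x east, y north, z up), v₁ plunges 54°→125° and v₂ plunges 70°→070°.
n = v₁ × v₂ = (0.411, 0.192, 0.165) (taken with n_z > 0).
Dip δ = arctan(|n_h|/n_z) = arctan(0.454/0.165) = 70.1°.
Dip direction = azimuth of (n_x, n_y) = atan2(0.411, 0.192) = 65°.

true dip 70°, dip direction 065°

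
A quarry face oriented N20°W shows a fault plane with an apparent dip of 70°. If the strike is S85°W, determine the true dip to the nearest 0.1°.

70.6°

β = acute angle between strike S85°W and section N20°W = 75°.
tan(true dip) = tan 70° / sin 75° = 2.8444
true dip = arctan 2.8444 = 70.63°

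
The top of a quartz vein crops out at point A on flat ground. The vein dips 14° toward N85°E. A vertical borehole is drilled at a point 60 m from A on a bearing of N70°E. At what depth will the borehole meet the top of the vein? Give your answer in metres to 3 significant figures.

14.4 m

The hole lies 15° from the dip direction, so the down-dip offset is 60 × cos 15° = 57.96 m.
Depth = down-dip offset × tan(dip) = 57.96 × tan 14° = 57.96 × 0.2493
Depth = 14.45 m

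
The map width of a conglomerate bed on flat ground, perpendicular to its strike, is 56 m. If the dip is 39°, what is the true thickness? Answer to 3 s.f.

True thickness t = w · sin(dip) = 56 × sin 39°
t = 56 × 0.6293 = 35.242 m

35.2 m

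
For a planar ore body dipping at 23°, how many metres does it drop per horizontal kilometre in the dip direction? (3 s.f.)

drop per km = 1000 × tan 23° = 1000 × 0.4245

424 m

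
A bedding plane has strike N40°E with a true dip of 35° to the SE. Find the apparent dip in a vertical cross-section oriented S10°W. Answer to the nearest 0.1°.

The strike is N40°E and the section trends S10°W; the acute angle between them is β = 30°.
tan(apparent dip) = tan 35° · sin 30° = 0.3501
apparent dip = arctan 0.3501 = 19.30°

19.3°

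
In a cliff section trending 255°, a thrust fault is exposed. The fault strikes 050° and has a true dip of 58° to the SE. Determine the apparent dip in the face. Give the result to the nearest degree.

The strike is 050° and the section trends 255°; the acute angle between them is β = 25°.
tan α = tan 58° × sin 25° = 1.6003 × 0.4226 = 0.6763
α = arctan(0.6763) = 34.07°

34°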